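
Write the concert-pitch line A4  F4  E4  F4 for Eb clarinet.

The Eb clarinet sounds a minor third above written, so the written part must be a minor third below concert — transpose each note down.
A4 to F#4
F4 to D4
E4 to C#4
F4 to D4

F#4 D4 C#4 D4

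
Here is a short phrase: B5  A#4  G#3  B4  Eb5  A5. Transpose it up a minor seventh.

A6 G#5 F#4 A5 Db6 G6

B5: a seventh up reaches A, and 10 semitones makes it A6.
A#4 up a minor seventh is G#5.
G#3: a seventh up reaches F, and 10 semitones makes it F#4.
B4: a seventh up reaches A, and 10 semitones makes it A5.
A minor seventh up from Eb5 gives Db6.
A minor seventh up from A5 gives G6.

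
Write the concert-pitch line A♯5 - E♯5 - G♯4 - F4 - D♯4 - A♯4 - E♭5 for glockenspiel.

A#3 E#3 G#2 F2 D#2 A#2 Eb3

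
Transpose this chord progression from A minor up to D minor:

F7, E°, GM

A minor up to D minor is a perfect fourth; each chord root moves by that interval while the quality stays the same.
F7: root F up a perfect fourth → Bb, giving Bb7.
E°: root E up a perfect fourth → A, giving A°.
GM: root G up a perfect fourth → C, giving CM.

Bb7 A° CM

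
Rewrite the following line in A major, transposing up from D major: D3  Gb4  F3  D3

D major to A major up is a perfect fifth, so every note moves up by that interval.
D3 gives A3
Gb4 gives Db5
F3 gives C4
D3 gives A3

A3 Db5 C4 A3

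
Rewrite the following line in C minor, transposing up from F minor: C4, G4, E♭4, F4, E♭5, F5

G4 D5 Bb4 C5 Bb5 C6

From F up to C is a perfect fifth; apply that to each pitch.
C4 becomes G4
G4 becomes D5
Eb4 becomes Bb4
F4 becomes C5
Eb5 becomes Bb5
F5 becomes C6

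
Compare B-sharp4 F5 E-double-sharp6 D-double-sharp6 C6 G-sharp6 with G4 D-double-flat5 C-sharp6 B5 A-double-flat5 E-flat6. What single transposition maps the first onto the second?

down an augmented third

From B#4 to G4 is 3 letter names — a third of some quality.
G4 to B#4 is 5 semitones, which makes it an augmented third; the second version is lower, so the direction is down.
Checking another pair — G#6 → Eb6 — gives the same interval.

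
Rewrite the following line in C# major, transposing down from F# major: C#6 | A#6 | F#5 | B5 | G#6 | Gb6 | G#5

G#5 E#6 C#5 F#5 D#6 Db6 D#5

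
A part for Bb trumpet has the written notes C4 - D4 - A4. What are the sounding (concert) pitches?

Bb3 C4 G4

Written C4 on the Bb trumpet sounds as Bb3, a major second lower; apply that shift to every note.
C4 → Bb3
D4 → C4
A4 → G4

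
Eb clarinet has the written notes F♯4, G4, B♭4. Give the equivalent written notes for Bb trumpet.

First find concert pitch: the Eb clarinet sounds a minor third above written, so F♯4 G4 B♭4 sounds A4 Bb4 Db5.
Then write for Bb trumpet: it sounds a major second below written, so the part must be a major second above concert.
A4 → B4
Bb4 → C5
Db5 → Eb5

B4 C5 Eb5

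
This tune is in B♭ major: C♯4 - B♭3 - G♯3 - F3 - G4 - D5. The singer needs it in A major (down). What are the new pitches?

B#3 A3 F##3 E3 F#4 C#5

From B♭ down to A is a minor second; apply that to each pitch.
C#4 → B#3
Bb3 → A3
G#3 → F##3
F3 → E3
G4 → F#4
D5 → C#5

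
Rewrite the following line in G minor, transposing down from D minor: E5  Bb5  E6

A4 Eb5 A5

From D down to G is a perfect fifth; apply that to each pitch.
E5 to A4
Bb5 to Eb5
E6 to A5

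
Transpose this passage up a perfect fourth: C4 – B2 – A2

F4 E3 D3

C4: a fourth up reaches F, and 5 semitones makes it F4.
B2 up a perfect fourth is E3.
A2: a fourth up reaches D, and 5 semitones makes it D3.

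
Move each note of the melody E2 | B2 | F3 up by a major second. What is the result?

A major second up from E2 gives F#2.
B2 up a major second is C#3.
A major second up from F3 gives G3.

F#2 C#3 G3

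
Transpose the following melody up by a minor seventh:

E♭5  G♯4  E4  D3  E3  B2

Db6 F#5 D5 C4 D4 A3

A minor seventh up from Eb5 gives Db6.
A minor seventh up from G#4 gives F#5.
A minor seventh up from E4 gives D5.
D3: a seventh up reaches C, and 10 semitones makes it C4.
E3: a seventh up reaches D, and 10 semitones makes it D4.
B2: a seventh up reaches A, and 10 semitones makes it A3.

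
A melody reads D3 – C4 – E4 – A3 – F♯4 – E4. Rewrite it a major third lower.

D3 -> Bb2
C4 -> Ab3
E4 -> C4
A3 -> F3
F#4 -> D4
E4 -> C4

Bb2 Ab3 C4 F3 D4 C4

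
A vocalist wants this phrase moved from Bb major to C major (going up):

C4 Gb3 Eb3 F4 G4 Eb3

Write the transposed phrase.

D4 Ab3 F3 G4 A4 F3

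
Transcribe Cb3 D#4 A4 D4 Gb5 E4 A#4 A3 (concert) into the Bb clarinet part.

Written C4 sounds as Bb3 on the Bb clarinet, so concert pitches are written a major second up.
Cb3 to Db3
D#4 to E#4
A4 to B4
D4 to E4
Gb5 to Ab5
E4 to F#4
A#4 to B#4
A3 to B3

Db3 E#4 B4 E4 Ab5 F#4 B#4 B3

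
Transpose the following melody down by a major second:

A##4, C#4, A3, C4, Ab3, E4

G##4 B3 G3 Bb3 Gb3 D4

A##4 to G##4
C#4 to B3
A3 to G3
C4 to Bb3
Ab3 to Gb3
E4 to D4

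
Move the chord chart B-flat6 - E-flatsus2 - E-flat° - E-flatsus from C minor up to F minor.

Eb6 Absus2 Ab° Absus

C minor up to F minor is a perfect fourth; each chord root moves by that interval while the quality stays the same.
B-flat6: root B-flat up a perfect fourth → Eb, giving Eb6.
E-flatsus2: root E-flat up a perfect fourth → Ab, giving Absus2.
E-flat°: root E-flat up a perfect fourth → Ab, giving Ab°.
E-flatsus: root E-flat up a perfect fourth → Ab, giving Absus.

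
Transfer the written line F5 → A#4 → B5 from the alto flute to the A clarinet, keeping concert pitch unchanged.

First find concert pitch: the alto flute sounds a perfect fourth below written, so F5 A#4 B5 sounds C5 E#4 F#5.
Then write for A clarinet: it sounds a minor third below written, so the part must be a minor third above concert.
C5 → Eb5
E#4 → G#4
F#5 → A5

Eb5 G#4 A5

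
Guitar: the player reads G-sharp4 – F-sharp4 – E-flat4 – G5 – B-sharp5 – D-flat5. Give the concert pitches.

The guitar sounds a perfect octave below written, so transpose each written note down a perfect octave.
G#4 -> G#3
F#4 -> F#3
Eb4 -> Eb3
G5 -> G4
B#5 -> B#4
Db5 -> Db4

G#3 F#3 Eb3 G4 B#4 Db4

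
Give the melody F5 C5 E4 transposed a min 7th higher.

Eb6 Bb5 D5

F5: a seventh up reaches E, and 10 semitones makes it Eb6.
A minor seventh up from C5 gives Bb5.
E4 up a minor seventh is D5.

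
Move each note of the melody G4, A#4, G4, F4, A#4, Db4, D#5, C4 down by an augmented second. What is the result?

Fb4 G4 Fb4 Ebb4 G4 Cbb4 C5 Bbb3

G4: a second down reaches F, and 3 semitones makes it Fb4.
A#4: a second down reaches G, and 3 semitones makes it G4.
G4 down an augmented second is Fb4.
F4 down an augmented second is Ebb4.
A#4: a second down reaches G, and 3 semitones makes it G4.
Db4 down an augmented second is Cbb4.
D#5: a second down reaches C, and 3 semitones makes it C5.
C4: a second down reaches B, and 3 semitones makes it Bbb3.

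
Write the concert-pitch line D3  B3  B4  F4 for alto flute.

The alto flute sounds a perfect fourth below written, so the written part must be a perfect fourth above concert — transpose each note up.
D3 gives G3
B3 gives E4
B4 gives E5
F4 gives Bb4

G3 E4 E5 Bb4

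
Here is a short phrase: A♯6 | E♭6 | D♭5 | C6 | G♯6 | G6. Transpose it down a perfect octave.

A#5 Eb5 Db4 C5 G#5 G5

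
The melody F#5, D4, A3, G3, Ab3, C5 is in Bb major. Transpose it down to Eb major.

B4 G3 D3 C3 Db3 F4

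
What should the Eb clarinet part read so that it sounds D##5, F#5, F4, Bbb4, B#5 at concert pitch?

B##4 D#5 D4 Gb4 G##5

Written C4 sounds as Eb4 on the Eb clarinet, so concert pitches are written a minor third down.
D##5 → B##4
F#5 → D#5
F4 → D4
Bbb4 → Gb4
B#5 → G##5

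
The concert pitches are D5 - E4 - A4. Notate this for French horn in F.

A5 B4 E5

The French horn in F sounds a perfect fifth below written, so the written part must be a perfect fifth above concert — transpose each note up.
D5 gives A5
E4 gives B4
A4 gives E5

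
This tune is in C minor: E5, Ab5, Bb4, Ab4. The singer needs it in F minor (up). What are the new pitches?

From C up to F is a perfect fourth; apply that to each pitch.
E5 becomes A5
Ab5 becomes Db6
Bb4 becomes Eb5
Ab4 becomes Db5

A5 Db6 Eb5 Db5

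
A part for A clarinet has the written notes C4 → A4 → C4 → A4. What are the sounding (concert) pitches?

A3 F#4 A3 F#4

Written C4 on the A clarinet sounds as A3, a minor third lower; apply that shift to every note.
C4 gives A3
A4 gives F#4
C4 gives A3
A4 gives F#4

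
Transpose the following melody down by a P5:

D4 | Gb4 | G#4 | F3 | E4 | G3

G3 Cb4 C#4 Bb2 A3 C3

D4 down a perfect fifth is G3.
A perfect fifth down from Gb4 gives Cb4.
A perfect fifth down from G#4 gives C#4.
A perfect fifth down from F3 gives Bb2.
E4: a fifth down reaches A, and 7 semitones makes it A3.
A perfect fifth down from G3 gives C3.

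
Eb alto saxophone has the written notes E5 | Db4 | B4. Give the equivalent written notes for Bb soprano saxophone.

A4 Gb3 E4

First find concert pitch: the Eb alto saxophone sounds a major sixth below written, so E5 Db4 B4 sounds G4 Fb3 D4.
Then write for Bb soprano saxophone: it sounds a major second below written, so the part must be a major second above concert.
G4 → A4
Fb3 → Gb3
D4 → E4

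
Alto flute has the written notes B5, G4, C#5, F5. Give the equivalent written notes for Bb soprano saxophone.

G#5 E4 A#4 D5

First find concert pitch: the alto flute sounds a perfect fourth below written, so B5 G4 C#5 F5 sounds F#5 D4 G#4 C5.
Then write for Bb soprano saxophone: it sounds a major second below written, so the part must be a major second above concert.
F#5 → G#5
D4 → E4
G#4 → A#4
C5 → D5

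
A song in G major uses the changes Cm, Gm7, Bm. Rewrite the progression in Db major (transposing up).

G major up to Db major is a diminished fifth; each chord root moves by that interval while the quality stays the same.
Cm: root C up a diminished fifth → Gb, giving Gbm.
Gm7: root G up a diminished fifth → Db, giving Dbm7.
Bm: root B up a diminished fifth → F, giving Fm.

Gbm Dbm7 Fm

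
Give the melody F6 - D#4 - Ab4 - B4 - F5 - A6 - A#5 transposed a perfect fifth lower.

Bb5 G#3 Db4 E4 Bb4 D6 D#5

F6 gives Bb5
D#4 gives G#3
Ab4 gives Db4
B4 gives E4
F5 gives Bb4
A6 gives D6
A#5 gives D#5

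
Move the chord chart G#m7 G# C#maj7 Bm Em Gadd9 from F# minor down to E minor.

F#m7 F# Bmaj7 Am Dm Fadd9

F# minor down to E minor is a major second; each chord root moves by that interval while the quality stays the same.
G#m7: root G# down a major second → F#, giving F#m7.
G#: root G# down a major second → F#, giving F#.
C#maj7: root C# down a major second → B, giving Bmaj7.
Bm: root B down a major second → A, giving Am.
Em: root E down a major second → D, giving Dm.
Gadd9: root G down a major second → F, giving Fadd9.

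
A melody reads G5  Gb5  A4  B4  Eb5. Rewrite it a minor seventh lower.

A4 Ab4 B3 C#4 F4

A minor seventh down from G5 gives A4.
Gb5 down a minor seventh is Ab4.
A minor seventh down from A4 gives B3.
A minor seventh down from B4 gives C#4.
A minor seventh down from Eb5 gives F4.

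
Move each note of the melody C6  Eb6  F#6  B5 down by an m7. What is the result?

D5 F5 G#5 C#5

C6 becomes D5
Eb6 becomes F5
F#6 becomes G#5
B5 becomes C#5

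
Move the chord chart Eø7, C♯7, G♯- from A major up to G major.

Dø7 B7 F#-

A major up to G major is a minor seventh; each chord root moves by that interval while the quality stays the same.
Eø7: root E up a minor seventh → D, giving Dø7.
C♯7: root C♯ up a minor seventh → B, giving B7.
G♯-: root G♯ up a minor seventh → F#, giving F#-.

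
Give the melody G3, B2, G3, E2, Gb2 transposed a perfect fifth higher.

D4 F#3 D4 B2 Db3

G3 up a perfect fifth is D4.
B2: a fifth up reaches F, and 7 semitones makes it F#3.
G3 up a perfect fifth is D4.
E2 up a perfect fifth is B2.
Gb2: a fifth up reaches D, and 7 semitones makes it Db3.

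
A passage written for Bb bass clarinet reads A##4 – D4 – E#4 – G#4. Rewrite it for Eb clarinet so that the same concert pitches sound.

First find concert pitch: the Bb bass clarinet sounds a major ninth below written, so A##4 D4 E#4 G#4 sounds G##3 C3 D#3 F#3.
Then write for Eb clarinet: it sounds a minor third above written, so the part must be a minor third below concert.
G##3 → E##3
C3 → A2
D#3 → B#2
F#3 → D#3

E##3 A2 B#2 D#3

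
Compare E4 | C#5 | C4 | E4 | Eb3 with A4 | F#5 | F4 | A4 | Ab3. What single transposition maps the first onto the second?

Take the first pair: E4 → A4. E to A spans 4 letter names, so the interval is some kind of fourth.
E4 to A4 is 5 semitones, which makes it a perfect fourth; the second version is higher, so the direction is up.
Checking another pair — Eb3 → Ab3 — gives the same interval.

up a perfect fourth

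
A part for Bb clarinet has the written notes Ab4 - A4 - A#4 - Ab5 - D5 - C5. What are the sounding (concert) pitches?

The Bb clarinet sounds a major second below written, so transpose each written note down a major second.
Ab4 → Gb4
A4 → G4
A#4 → G#4
Ab5 → Gb5
D5 → C5
C5 → Bb4

Gb4 G4 G#4 Gb5 C5 Bb4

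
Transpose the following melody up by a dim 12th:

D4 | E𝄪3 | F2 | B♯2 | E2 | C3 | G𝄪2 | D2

Ab5 B#4 Cb4 F#4 Bb3 Gb4 D#4 Ab3

D4: a twelfth up reaches A, and 18 semitones makes it Ab5.
E##3: a twelfth up reaches B, and 18 semitones makes it B#4.
F2: a twelfth up reaches C, and 18 semitones makes it Cb4.
A diminished twelfth up from B#2 gives F#4.
A diminished twelfth up from E2 gives Bb3.
A diminished twelfth up from C3 gives Gb4.
G##2 up a diminished twelfth is D#4.
D2 up a diminished twelfth is Ab3.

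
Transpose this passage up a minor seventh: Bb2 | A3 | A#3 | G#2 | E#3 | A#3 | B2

Bb2 up a minor seventh is Ab3.
A minor seventh up from A3 gives G4.
A#3 up a minor seventh is G#4.
G#2: a seventh up reaches F, and 10 semitones makes it F#3.
A minor seventh up from E#3 gives D#4.
A minor seventh up from A#3 gives G#4.
A minor seventh up from B2 gives A3.

Ab3 G4 G#4 F#3 D#4 G#4 A3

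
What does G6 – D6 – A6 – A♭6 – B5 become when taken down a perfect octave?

G6: an octave down reaches G, and 12 semitones makes it G5.
D6: an octave down reaches D, and 12 semitones makes it D5.
A6: an octave down reaches A, and 12 semitones makes it A5.
Ab6: an octave down reaches A, and 12 semitones makes it Ab5.
A perfect octave down from B5 gives B4.

G5 D5 A5 Ab5 B4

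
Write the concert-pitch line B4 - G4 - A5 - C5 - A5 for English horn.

F#5 D5 E6 G5 E6

The English horn sounds a perfect fifth below written, so the written part must be a perfect fifth above concert — transpose each note up.
B4 → F#5
G4 → D5
A5 → E6
C5 → G5
A5 → E6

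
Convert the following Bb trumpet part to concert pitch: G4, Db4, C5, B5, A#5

The Bb trumpet sounds a major second below written, so transpose each written note down a major second.
G4 -> F4
Db4 -> Cb4
C5 -> Bb4
B5 -> A5
A#5 -> G#5

F4 Cb4 Bb4 A5 G#5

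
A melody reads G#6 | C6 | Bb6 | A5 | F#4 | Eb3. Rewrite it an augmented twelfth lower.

G#6: a twelfth down reaches C, and 20 semitones makes it C5.
An augmented twelfth down from C6 gives Fb4.
Bb6: a twelfth down reaches E, and 20 semitones makes it Ebb5.
A5: a twelfth down reaches D, and 20 semitones makes it Db4.
An augmented twelfth down from F#4 gives Bb2.
Eb3 down an augmented twelfth is Abb1.

C5 Fb4 Ebb5 Db4 Bb2 Abb1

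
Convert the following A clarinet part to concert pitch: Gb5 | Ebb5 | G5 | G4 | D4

Eb5 Cb5 E5 E4 B3

Written C4 on the A clarinet sounds as A3, a minor third lower; apply that shift to every note.
Gb5 to Eb5
Ebb5 to Cb5
G5 to E5
G4 to E4
D4 to B3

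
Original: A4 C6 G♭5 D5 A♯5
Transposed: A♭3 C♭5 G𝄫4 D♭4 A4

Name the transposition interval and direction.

down an augmented octave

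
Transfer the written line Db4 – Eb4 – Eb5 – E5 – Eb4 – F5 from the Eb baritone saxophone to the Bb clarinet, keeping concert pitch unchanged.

First find concert pitch: the Eb baritone saxophone sounds a major thirteenth below written, so Db4 Eb4 Eb5 E5 Eb4 F5 sounds Fb2 Gb2 Gb3 G3 Gb2 Ab3.
Then write for Bb clarinet: it sounds a major second below written, so the part must be a major second above concert.
Fb2 → Gb2
Gb2 → Ab2
Gb3 → Ab3
G3 → A3
Gb2 → Ab2
Ab3 → Bb3

Gb2 Ab2 Ab3 A3 Ab2 Bb3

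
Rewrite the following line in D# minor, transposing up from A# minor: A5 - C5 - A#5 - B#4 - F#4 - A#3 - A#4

From A# up to D# is a perfect fourth; apply that to each pitch.
A5 -> D6
C5 -> F5
A#5 -> D#6
B#4 -> E#5
F#4 -> B4
A#3 -> D#4
A#4 -> D#5

D6 F5 D#6 E#5 B4 D#4 D#5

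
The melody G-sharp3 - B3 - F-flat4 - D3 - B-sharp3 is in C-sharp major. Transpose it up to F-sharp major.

C#4 E4 Bbb4 G3 E#4

C-sharp major to F-sharp major up is a perfect fourth, so every note moves up by that interval.
G#3 to C#4
B3 to E4
Fb4 to Bbb4
D3 to G3
B#3 to E#4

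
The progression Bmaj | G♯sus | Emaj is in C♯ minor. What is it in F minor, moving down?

C♯ minor down to F minor is an augmented fifth; each chord root moves by that interval while the quality stays the same.
Bmaj: root B down an augmented fifth → Eb, giving Ebmaj.
G♯sus: root G♯ down an augmented fifth → C, giving Csus.
Emaj: root E down an augmented fifth → Ab, giving Abmaj.

Ebmaj Csus Abmaj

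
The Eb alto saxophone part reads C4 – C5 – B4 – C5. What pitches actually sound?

Eb3 Eb4 D4 Eb4

Written C4 on the Eb alto saxophone sounds as Eb3, a major sixth lower; apply that shift to every note.
C4 to Eb3
C5 to Eb4
B4 to D4
C5 to Eb4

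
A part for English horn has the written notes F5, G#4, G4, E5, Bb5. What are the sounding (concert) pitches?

Bb4 C#4 C4 A4 Eb5

The English horn sounds a perfect fifth below written, so transpose each written note down a perfect fifth.
F5 -> Bb4
G#4 -> C#4
G4 -> C4
E5 -> A4
Bb5 -> Eb5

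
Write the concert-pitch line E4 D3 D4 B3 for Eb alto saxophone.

Written C4 sounds as Eb3 on the Eb alto saxophone, so concert pitches are written a major sixth up.
E4 to C#5
D3 to B3
D4 to B4
B3 to G#4

C#5 B3 B4 G#4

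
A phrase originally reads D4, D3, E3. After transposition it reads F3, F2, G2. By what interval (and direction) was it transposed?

Take the first pair: D4 → F3. D to F spans 6 letter names, so the interval is some kind of sixth.
F3 to D4 is 9 semitones, which makes it a major sixth; the second version is lower, so the direction is down.
Checking another pair — E3 → G2 — gives the same interval.

down a major sixth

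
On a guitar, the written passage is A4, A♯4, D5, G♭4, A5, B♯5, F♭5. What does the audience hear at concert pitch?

A3 A#3 D4 Gb3 A4 B#4 Fb4

The guitar sounds a perfect octave below written, so transpose each written note down a perfect octave.
A4 becomes A3
A#4 becomes A#3
D5 becomes D4
Gb4 becomes Gb3
A5 becomes A4
B#5 becomes B#4
Fb5 becomes Fb4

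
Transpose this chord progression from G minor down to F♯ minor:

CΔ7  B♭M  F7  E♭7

BΔ7 AM E7 D7

G minor down to F♯ minor is a minor second; each chord root moves by that interval while the quality stays the same.
CΔ7: root C down a minor second → B, giving BΔ7.
B♭M: root B♭ down a minor second → A, giving AM.
F7: root F down a minor second → E, giving E7.
E♭7: root E♭ down a minor second → D, giving D7.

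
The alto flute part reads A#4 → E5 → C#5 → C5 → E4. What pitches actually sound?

Written C4 on the alto flute sounds as G3, a perfect fourth lower; apply that shift to every note.
A#4 becomes E#4
E5 becomes B4
C#5 becomes G#4
C5 becomes G4
E4 becomes B3

E#4 B4 G#4 G4 B3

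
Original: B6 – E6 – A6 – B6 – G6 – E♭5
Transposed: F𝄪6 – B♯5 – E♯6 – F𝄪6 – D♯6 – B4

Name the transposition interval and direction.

From B6 to F##6 is 4 letter names — a fourth of some quality.
F##6 to B6 is 4 semitones, which makes it a diminished fourth; the second version is lower, so the direction is down.
Checking another pair — Eb5 → B4 — gives the same interval.

down a diminished fourth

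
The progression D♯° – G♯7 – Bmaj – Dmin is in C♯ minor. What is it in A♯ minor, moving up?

B#° E#7 G#maj Bmin

C♯ minor up to A♯ minor is a major sixth; each chord root moves by that interval while the quality stays the same.
D♯°: root D♯ up a major sixth → B#, giving B#°.
G♯7: root G♯ up a major sixth → E#, giving E#7.
Bmaj: root B up a major sixth → G#, giving G#maj.
Dmin: root D up a major sixth → B, giving Bmin.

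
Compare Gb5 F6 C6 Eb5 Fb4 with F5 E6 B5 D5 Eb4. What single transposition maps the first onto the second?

Take the first pair: Gb5 → F5. G to F spans 2 letter names, so the interval is some kind of second.
F5 to Gb5 is 1 semitone, which makes it a minor second; the second version is lower, so the direction is down.
Checking another pair — Fb4 → Eb4 — gives the same interval.

down a minor second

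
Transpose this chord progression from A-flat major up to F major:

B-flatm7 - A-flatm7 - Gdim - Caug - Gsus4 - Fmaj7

Gm7 Fm7 Edim Aaug Esus4 Dmaj7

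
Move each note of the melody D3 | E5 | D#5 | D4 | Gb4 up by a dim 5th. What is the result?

D3: a fifth up reaches A, and 6 semitones makes it Ab3.
E5 up a diminished fifth is Bb5.
D#5: a fifth up reaches A, and 6 semitones makes it A5.
A diminished fifth up from D4 gives Ab4.
Gb4 up a diminished fifth is Dbb5.

Ab3 Bb5 A5 Ab4 Dbb5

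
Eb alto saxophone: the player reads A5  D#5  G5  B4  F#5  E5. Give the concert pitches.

The Eb alto saxophone sounds a major sixth below written, so transpose each written note down a major sixth.
A5 → C5
D#5 → F#4
G5 → Bb4
B4 → D4
F#5 → A4
E5 → G4

C5 F#4 Bb4 D4 A4 G4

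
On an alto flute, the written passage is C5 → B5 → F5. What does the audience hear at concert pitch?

G4 F#5 C5

The alto flute sounds a perfect fourth below written, so transpose each written note down a perfect fourth.
C5 becomes G4
B5 becomes F#5
F5 becomes C5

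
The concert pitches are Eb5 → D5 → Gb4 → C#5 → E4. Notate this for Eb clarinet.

The Eb clarinet sounds a minor third above written, so the written part must be a minor third below concert — transpose each note down.
Eb5 becomes C5
D5 becomes B4
Gb4 becomes Eb4
C#5 becomes A#4
E4 becomes C#4

C5 B4 Eb4 A#4 C#4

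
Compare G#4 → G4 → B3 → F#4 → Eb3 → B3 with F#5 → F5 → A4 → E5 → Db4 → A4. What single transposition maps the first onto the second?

From G#4 to F#5 is 7 letter names — a seventh of some quality.
G#4 to F#5 is 10 semitones, which makes it a minor seventh; the second version is higher, so the direction is up.
Checking another pair — B3 → A4 — gives the same interval.

up a minor seventh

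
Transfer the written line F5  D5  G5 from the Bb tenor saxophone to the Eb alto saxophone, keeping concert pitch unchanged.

C5 A4 D5

First find concert pitch: the Bb tenor saxophone sounds a major ninth below written, so F5 D5 G5 sounds Eb4 C4 F4.
Then write for Eb alto saxophone: it sounds a major sixth below written, so the part must be a major sixth above concert.
Eb4 → C5
C4 → A4
F4 → D5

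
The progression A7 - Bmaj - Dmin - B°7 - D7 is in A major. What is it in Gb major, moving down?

Gb7 Abmaj Cbmin Ab°7 Cb7

A major down to Gb major is an augmented second; each chord root moves by that interval while the quality stays the same.
A7: root A down an augmented second → Gb, giving Gb7.
Bmaj: root B down an augmented second → Ab, giving Abmaj.
Dmin: root D down an augmented second → Cb, giving Cbmin.
B°7: root B down an augmented second → Ab, giving Ab°7.
D7: root D down an augmented second → Cb, giving Cb7.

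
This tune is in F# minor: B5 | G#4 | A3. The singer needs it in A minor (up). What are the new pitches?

From F# up to A is a minor third; apply that to each pitch.
B5 becomes D6
G#4 becomes B4
A3 becomes C4

D6 B4 C4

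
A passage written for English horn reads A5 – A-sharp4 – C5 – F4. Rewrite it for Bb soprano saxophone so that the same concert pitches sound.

First find concert pitch: the English horn sounds a perfect fifth below written, so A5 A-sharp4 C5 F4 sounds D5 D#4 F4 Bb3.
Then write for Bb soprano saxophone: it sounds a major second below written, so the part must be a major second above concert.
D5 → E5
D#4 → E#4
F4 → G4
Bb3 → C4

E5 E#4 G4 C4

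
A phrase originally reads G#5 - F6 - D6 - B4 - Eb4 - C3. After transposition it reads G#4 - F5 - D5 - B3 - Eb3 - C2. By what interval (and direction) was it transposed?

down a perfect octave

From G#5 to G#4 is 8 letter names — an octave of some quality.
G#4 to G#5 is 12 semitones, which makes it a perfect octave; the second version is lower, so the direction is down.
Checking another pair — C3 → C2 — gives the same interval.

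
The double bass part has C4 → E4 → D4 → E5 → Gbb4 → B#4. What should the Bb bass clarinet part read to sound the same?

First find concert pitch: the double bass sounds a perfect octave below written, so C4 E4 D4 E5 Gbb4 B#4 sounds C3 E3 D3 E4 Gbb3 B#3.
Then write for Bb bass clarinet: it sounds a major ninth below written, so the part must be a major ninth above concert.
C3 → D4
E3 → F#4
D3 → E4
E4 → F#5
Gbb3 → Abb4
B#3 → C##5

D4 F#4 E4 F#5 Abb4 C##5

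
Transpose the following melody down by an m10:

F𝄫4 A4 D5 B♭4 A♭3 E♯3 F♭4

Dbb3 F#3 B3 G3 F2 C##2 Db3

Fbb4: a tenth down reaches D, and 15 semitones makes it Dbb3.
A minor tenth down from A4 gives F#3.
D5 down a minor tenth is B3.
A minor tenth down from Bb4 gives G3.
Ab3: a tenth down reaches F, and 15 semitones makes it F2.
E#3: a tenth down reaches C, and 15 semitones makes it C##2.
Fb4: a tenth down reaches D, and 15 semitones makes it Db3.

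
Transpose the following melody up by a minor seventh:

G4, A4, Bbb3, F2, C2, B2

G4 to F5
A4 to G5
Bbb3 to Abb4
F2 to Eb3
C2 to Bb2
B2 to A3

F5 G5 Abb4 Eb3 Bb2 A3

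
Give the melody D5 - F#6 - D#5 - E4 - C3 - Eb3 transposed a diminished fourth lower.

A#4 C##6 A##4 B#3 G#2 B2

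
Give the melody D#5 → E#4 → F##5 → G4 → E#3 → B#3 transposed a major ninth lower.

A major ninth down from D#5 gives C#4.
E#4 down a major ninth is D#3.
F##5: a ninth down reaches E, and 14 semitones makes it E#4.
G4 down a major ninth is F3.
A major ninth down from E#3 gives D#2.
B#3: a ninth down reaches A, and 14 semitones makes it A#2.

C#4 D#3 E#4 F3 D#2 A#2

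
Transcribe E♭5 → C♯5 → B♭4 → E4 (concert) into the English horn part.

Bb5 G#5 F5 B4

The English horn sounds a perfect fifth below written, so the written part must be a perfect fifth above concert — transpose each note up.
Eb5 becomes Bb5
C#5 becomes G#5
Bb4 becomes F5
E4 becomes B4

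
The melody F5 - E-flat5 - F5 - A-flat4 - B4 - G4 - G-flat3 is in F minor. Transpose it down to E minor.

E5 D5 E5 G4 A#4 F#4 F3

F minor to E minor down is a minor second, so every note moves down by that interval.
F5 -> E5
Eb5 -> D5
F5 -> E5
Ab4 -> G4
B4 -> A#4
G4 -> F#4
Gb3 -> F3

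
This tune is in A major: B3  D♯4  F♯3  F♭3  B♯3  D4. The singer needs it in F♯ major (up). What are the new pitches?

G#4 B#4 D#4 Db4 G##4 B4

A major to F♯ major up is a major sixth, so every note moves up by that interval.
B3 gives G#4
D#4 gives B#4
F#3 gives D#4
Fb3 gives Db4
B#3 gives G##4
D4 gives B4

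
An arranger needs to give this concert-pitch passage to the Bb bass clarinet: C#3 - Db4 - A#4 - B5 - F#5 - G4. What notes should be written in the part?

The Bb bass clarinet sounds a major ninth below written, so the written part must be a major ninth above concert — transpose each note up.
C#3 → D#4
Db4 → Eb5
A#4 → B#5
B5 → C#7
F#5 → G#6
G4 → A5

D#4 Eb5 B#5 C#7 G#6 A5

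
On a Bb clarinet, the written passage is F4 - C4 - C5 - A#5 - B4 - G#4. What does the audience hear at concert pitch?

The Bb clarinet sounds a major second below written, so transpose each written note down a major second.
F4 gives Eb4
C4 gives Bb3
C5 gives Bb4
A#5 gives G#5
B4 gives A4
G#4 gives F#4

Eb4 Bb3 Bb4 G#5 A4 F#4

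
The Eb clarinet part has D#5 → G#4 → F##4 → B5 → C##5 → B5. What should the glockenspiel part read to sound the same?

F#3 B2 A#2 D4 E#3 D4

First find concert pitch: the Eb clarinet sounds a minor third above written, so D#5 G#4 F##4 B5 C##5 B5 sounds F#5 B4 A#4 D6 E#5 D6.
Then write for glockenspiel: it sounds a perfect fifteenth above written, so the part must be a perfect fifteenth below concert.
F#5 → F#3
B4 → B2
A#4 → A#2
D6 → D4
E#5 → E#3
D6 → D4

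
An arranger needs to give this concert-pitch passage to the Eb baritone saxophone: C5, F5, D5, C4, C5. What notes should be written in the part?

Written C4 sounds as Eb2 on the Eb baritone saxophone, so concert pitches are written a major thirteenth up.
C5 → A6
F5 → D7
D5 → B6
C4 → A5
C5 → A6

A6 D7 B6 A5 A6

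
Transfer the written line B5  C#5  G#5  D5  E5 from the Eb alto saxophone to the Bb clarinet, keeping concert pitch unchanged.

First find concert pitch: the Eb alto saxophone sounds a major sixth below written, so B5 C#5 G#5 D5 E5 sounds D5 E4 B4 F4 G4.
Then write for Bb clarinet: it sounds a major second below written, so the part must be a major second above concert.
D5 → E5
E4 → F#4
B4 → C#5
F4 → G4
G4 → A4

E5 F#4 C#5 G4 A4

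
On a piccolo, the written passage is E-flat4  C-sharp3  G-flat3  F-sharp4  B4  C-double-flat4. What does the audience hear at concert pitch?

Eb5 C#4 Gb4 F#5 B5 Cbb5

The piccolo sounds a perfect octave above written, so transpose each written note up a perfect octave.
Eb4 to Eb5
C#3 to C#4
Gb3 to Gb4
F#4 to F#5
B4 to B5
Cbb4 to Cbb5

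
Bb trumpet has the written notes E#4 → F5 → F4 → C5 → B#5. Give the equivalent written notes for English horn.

First find concert pitch: the Bb trumpet sounds a major second below written, so E#4 F5 F4 C5 B#5 sounds D#4 Eb5 Eb4 Bb4 A#5.
Then write for English horn: it sounds a perfect fifth below written, so the part must be a perfect fifth above concert.
D#4 → A#4
Eb5 → Bb5
Eb4 → Bb4
Bb4 → F5
A#5 → E#6

A#4 Bb5 Bb4 F5 E#6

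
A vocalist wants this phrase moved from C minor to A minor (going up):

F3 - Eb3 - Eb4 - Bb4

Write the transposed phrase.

D4 C4 C5 G5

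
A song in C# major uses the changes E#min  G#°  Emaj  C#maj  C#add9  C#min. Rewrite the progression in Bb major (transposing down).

C# major down to Bb major is an augmented second; each chord root moves by that interval while the quality stays the same.
E#min: root E# down an augmented second → D, giving Dmin.
G#°: root G# down an augmented second → F, giving F°.
Emaj: root E down an augmented second → Db, giving Dbmaj.
C#maj: root C# down an augmented second → Bb, giving Bbmaj.
C#add9: root C# down an augmented second → Bb, giving Bbadd9.
C#min: root C# down an augmented second → Bb, giving Bbmin.

Dmin F° Dbmaj Bbmaj Bbadd9 Bbmin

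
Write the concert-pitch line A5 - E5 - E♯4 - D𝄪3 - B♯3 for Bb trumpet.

B5 F#5 F##4 E##3 C##4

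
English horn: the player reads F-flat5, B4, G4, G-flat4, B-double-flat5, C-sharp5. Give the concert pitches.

Bbb4 E4 C4 Cb4 Ebb5 F#4

Written C4 on the English horn sounds as F3, a perfect fifth lower; apply that shift to every note.
Fb5 to Bbb4
B4 to E4
G4 to C4
Gb4 to Cb4
Bbb5 to Ebb5
C#5 to F#4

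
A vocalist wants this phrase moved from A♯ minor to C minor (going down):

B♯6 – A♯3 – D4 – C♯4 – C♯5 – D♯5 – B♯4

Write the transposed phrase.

D6 C3 Fb3 Eb3 Eb4 F4 D4

From A♯ down to C is an augmented sixth; apply that to each pitch.
B#6 gives D6
A#3 gives C3
D4 gives Fb3
C#4 gives Eb3
C#5 gives Eb4
D#5 gives F4
B#4 gives D4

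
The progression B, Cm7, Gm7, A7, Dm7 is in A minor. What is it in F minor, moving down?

A minor down to F minor is a major third; each chord root moves by that interval while the quality stays the same.
B: root B down a major third → G, giving G.
Cm7: root C down a major third → Ab, giving Abm7.
Gm7: root G down a major third → Eb, giving Ebm7.
A7: root A down a major third → F, giving F7.
Dm7: root D down a major third → Bb, giving Bbm7.

G Abm7 Ebm7 F7 Bbm7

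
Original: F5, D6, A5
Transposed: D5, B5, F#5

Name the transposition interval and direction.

down a minor third

From F5 to D5 is 3 letter names — a third of some quality.
D5 to F5 is 3 semitones, which makes it a minor third; the second version is lower, so the direction is down.
Checking another pair — A5 → F#5 — gives the same interval.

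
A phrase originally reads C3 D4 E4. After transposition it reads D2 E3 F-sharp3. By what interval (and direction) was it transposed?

From C3 to D2 is 7 letter names — a seventh of some quality.
D2 to C3 is 10 semitones, which makes it a minor seventh; the second version is lower, so the direction is down.
Checking another pair — E4 → F#3 — gives the same interval.

down a minor seventh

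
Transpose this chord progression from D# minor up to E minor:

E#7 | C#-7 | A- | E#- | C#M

F#7 D-7 Bb- F#- DM

D# minor up to E minor is a minor second; each chord root moves by that interval while the quality stays the same.
E#7: root E# up a minor second → F#, giving F#7.
C#-7: root C# up a minor second → D, giving D-7.
A-: root A up a minor second → Bb, giving Bb-.
E#-: root E# up a minor second → F#, giving F#-.
C#M: root C# up a minor second → D, giving DM.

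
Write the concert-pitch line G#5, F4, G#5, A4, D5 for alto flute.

C#6 Bb4 C#6 D5 G5

The alto flute sounds a perfect fourth below written, so the written part must be a perfect fourth above concert — transpose each note up.
G#5 becomes C#6
F4 becomes Bb4
G#5 becomes C#6
A4 becomes D5
D5 becomes G5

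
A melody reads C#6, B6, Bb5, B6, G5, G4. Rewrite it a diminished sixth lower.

E##5 D##6 D#5 D##6 B#4 B#3

C#6 becomes E##5
B6 becomes D##6
Bb5 becomes D#5
B6 becomes D##6
G5 becomes B#4
G4 becomes B#3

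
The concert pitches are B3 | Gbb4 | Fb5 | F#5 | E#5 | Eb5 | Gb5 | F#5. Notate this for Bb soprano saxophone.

C#4 Abb4 Gb5 G#5 F##5 F5 Ab5 G#5

Written C4 sounds as Bb3 on the Bb soprano saxophone, so concert pitches are written a major second up.
B3 becomes C#4
Gbb4 becomes Abb4
Fb5 becomes Gb5
F#5 becomes G#5
E#5 becomes F##5
Eb5 becomes F5
Gb5 becomes Ab5
F#5 becomes G#5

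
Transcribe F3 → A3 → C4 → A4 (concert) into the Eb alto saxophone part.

D4 F#4 A4 F#5

The Eb alto saxophone sounds a major sixth below written, so the written part must be a major sixth above concert — transpose each note up.
F3 to D4
A3 to F#4
C4 to A4
A4 to F#5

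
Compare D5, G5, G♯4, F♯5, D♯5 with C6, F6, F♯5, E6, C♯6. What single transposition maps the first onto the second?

up a minor seventh

From D5 to C6 is 7 letter names — a seventh of some quality.
D5 to C6 is 10 semitones, which makes it a minor seventh; the second version is higher, so the direction is up.
Checking another pair — D#5 → C#6 — gives the same interval.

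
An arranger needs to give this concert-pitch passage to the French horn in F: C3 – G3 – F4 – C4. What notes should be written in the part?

The French horn in F sounds a perfect fifth below written, so the written part must be a perfect fifth above concert — transpose each note up.
C3 gives G3
G3 gives D4
F4 gives C5
C4 gives G4

G3 D4 C5 G4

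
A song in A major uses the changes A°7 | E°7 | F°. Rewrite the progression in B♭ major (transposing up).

A major up to B♭ major is a minor second; each chord root moves by that interval while the quality stays the same.
A°7: root A up a minor second → Bb, giving Bb°7.
E°7: root E up a minor second → F, giving F°7.
F°: root F up a minor second → Gb, giving Gb°.

Bb°7 F°7 Gb°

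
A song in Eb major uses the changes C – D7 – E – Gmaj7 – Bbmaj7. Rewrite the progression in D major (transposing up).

Eb major up to D major is a major seventh; each chord root moves by that interval while the quality stays the same.
C: root C up a major seventh → B, giving B.
D7: root D up a major seventh → C#, giving C#7.
E: root E up a major seventh → D#, giving D#.
Gmaj7: root G up a major seventh → F#, giving F#maj7.
Bbmaj7: root Bb up a major seventh → A, giving Amaj7.

B C#7 D# F#maj7 Amaj7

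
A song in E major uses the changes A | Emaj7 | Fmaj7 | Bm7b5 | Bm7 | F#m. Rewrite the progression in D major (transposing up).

G Dmaj7 Ebmaj7 Am7b5 Am7 Em

E major up to D major is a minor seventh; each chord root moves by that interval while the quality stays the same.
A: root A up a minor seventh → G, giving G.
Emaj7: root E up a minor seventh → D, giving Dmaj7.
Fmaj7: root F up a minor seventh → Eb, giving Ebmaj7.
Bm7b5: root B up a minor seventh → A, giving Am7b5.
Bm7: root B up a minor seventh → A, giving Am7.
F#m: root F# up a minor seventh → E, giving Em.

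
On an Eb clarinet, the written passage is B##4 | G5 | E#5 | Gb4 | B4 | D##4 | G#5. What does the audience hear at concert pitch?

D##5 Bb5 G#5 Bbb4 D5 F##4 B5

The Eb clarinet sounds a minor third above written, so transpose each written note up a minor third.
B##4 to D##5
G5 to Bb5
E#5 to G#5
Gb4 to Bbb4
B4 to D5
D##4 to F##4
G#5 to B5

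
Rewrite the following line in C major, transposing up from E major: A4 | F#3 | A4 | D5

From E up to C is a minor sixth; apply that to each pitch.
A4 to F5
F#3 to D4
A4 to F5
D5 to Bb5

F5 D4 F5 Bb5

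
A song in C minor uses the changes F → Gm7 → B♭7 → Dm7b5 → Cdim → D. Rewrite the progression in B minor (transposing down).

E F#m7 A7 C#m7b5 Bdim C#

C minor down to B minor is a minor second; each chord root moves by that interval while the quality stays the same.
F: root F down a minor second → E, giving E.
Gm7: root G down a minor second → F#, giving F#m7.
B♭7: root B♭ down a minor second → A, giving A7.
Dm7b5: root D down a minor second → C#, giving C#m7b5.
Cdim: root C down a minor second → B, giving Bdim.
D: root D down a minor second → C#, giving C#.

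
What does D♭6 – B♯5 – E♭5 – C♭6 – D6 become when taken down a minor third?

Bb5 G##5 C5 Ab5 B5

Db6 → Bb5
B#5 → G##5
Eb5 → C5
Cb6 → Ab5
D6 → B5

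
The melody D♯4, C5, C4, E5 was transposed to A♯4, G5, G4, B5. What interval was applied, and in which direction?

From D#4 to A#4 is 5 letter names — a fifth of some quality.
D#4 to A#4 is 7 semitones, which makes it a perfect fifth; the second version is higher, so the direction is up.
Checking another pair — E5 → B5 — gives the same interval.

up a perfect fifth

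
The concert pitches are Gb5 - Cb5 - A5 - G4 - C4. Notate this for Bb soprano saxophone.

The Bb soprano saxophone sounds a major second below written, so the written part must be a major second above concert — transpose each note up.
Gb5 to Ab5
Cb5 to Db5
A5 to B5
G4 to A4
C4 to D4

Ab5 Db5 B5 A4 D4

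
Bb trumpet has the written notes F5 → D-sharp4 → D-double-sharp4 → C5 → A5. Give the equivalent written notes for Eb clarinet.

C5 A#3 A##3 G4 E5

First find concert pitch: the Bb trumpet sounds a major second below written, so F5 D-sharp4 D-double-sharp4 C5 A5 sounds Eb5 C#4 C##4 Bb4 G5.
Then write for Eb clarinet: it sounds a minor third above written, so the part must be a minor third below concert.
Eb5 → C5
C#4 → A#3
C##4 → A##3
Bb4 → G4
G5 → E5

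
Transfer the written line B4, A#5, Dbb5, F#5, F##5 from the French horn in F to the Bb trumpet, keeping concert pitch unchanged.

F#4 E#5 Abb4 C#5 C##5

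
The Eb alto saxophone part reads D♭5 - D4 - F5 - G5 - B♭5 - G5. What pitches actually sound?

The Eb alto saxophone sounds a major sixth below written, so transpose each written note down a major sixth.
Db5 -> Fb4
D4 -> F3
F5 -> Ab4
G5 -> Bb4
Bb5 -> Db5
G5 -> Bb4

Fb4 F3 Ab4 Bb4 Db5 Bb4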